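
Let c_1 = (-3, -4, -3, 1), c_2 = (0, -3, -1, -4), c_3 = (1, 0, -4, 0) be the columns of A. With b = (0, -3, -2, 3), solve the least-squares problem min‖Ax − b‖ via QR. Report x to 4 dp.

x = (0.6566, -0.3478, 0.2048)

e_1 = c_1/‖c_1‖ = (-3, -4, -3, 1)/5.9161 = (-0.5071, -0.6761, -0.5071, 0.1690).
r_{12} = e_1·c_2 = 1.8593.
u_2 = c_2 − 1.8593·e_1 = (0.9429, -1.7429, -0.0571, -4.3143).
‖u_2‖ = 4.7479, so e_2 = (0.1986, -0.3671, -0.0120, -0.9087).
r_{13} = e_1·c_3 = 1.5213; r_{23} = e_2·c_3 = 0.2467.
u_3 = c_3 − 1.5213·e_1 − 0.2467·e_2 = (1.7224, 1.1191, -3.2256, -0.0330).
‖u_3‖ = 3.8242, so e_3 = (0.4504, 0.2926, -0.8435, -0.0086).
Qᵀb = (3.5496, -1.6007, 0.7831).
Back-substitute: x_3 = 0.7831/3.8242 = 0.2048.
x_2 = (-1.6007 − 0.2467·0.2048)/4.7479 = -0.3478.
x_1 = (3.5496 − 1.8593·(-0.3478) − 1.5213·0.2048)/5.9161 = 0.6566.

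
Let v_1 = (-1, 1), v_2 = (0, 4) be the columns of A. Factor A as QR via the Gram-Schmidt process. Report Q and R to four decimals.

Q = [[-0.7071, 0.7071], [0.7071, 0.7071]], R = [[1.4142, 2.8284], [0.0000, 2.8284]]

v_1 = (-1, 1); ‖v_1‖ = 1.4142, so e_1 = (-0.7071, 0.7071).
e_1·v_2 = (-0.7071)·0 + 0.7071·4 = 2.8284.
u_2 = v_2 − 2.8284·e_1 = (2.0000, 2.0000).
‖u_2‖ = 2.8284, so e_2 = (0.7071, 0.7071).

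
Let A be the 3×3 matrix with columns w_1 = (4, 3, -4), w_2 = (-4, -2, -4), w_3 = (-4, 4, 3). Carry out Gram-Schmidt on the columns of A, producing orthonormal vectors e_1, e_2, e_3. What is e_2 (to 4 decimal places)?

e_2 = (-0.5762, -0.2634, -0.7737)

e_1 = w_1/‖w_1‖ = (4, 3, -4)/6.4031 = (0.6247, 0.4685, -0.6247).
r_{12} = e_1·w_2 = -0.9370.
u_2 = w_2 + 0.9370·e_1 = (-3.4146, -1.5610, -4.5854).
‖u_2‖ = 5.9264, so e_2 = (-0.5762, -0.2634, -0.7737).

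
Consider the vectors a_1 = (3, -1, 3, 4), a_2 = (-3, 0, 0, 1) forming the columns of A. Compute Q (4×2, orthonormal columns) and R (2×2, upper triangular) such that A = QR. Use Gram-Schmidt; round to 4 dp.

a_1 = (3, -1, 3, 4); ‖a_1‖ = 5.9161, so q_1 = (0.5071, -0.1690, 0.5071, 0.6761).
q_1·a_2 = 0.5071·(-3) + (-0.1690)·0 + 0.5071·0 + 0.6761·1 = -0.8452.
u_2 = a_2 + 0.8452·q_1 = (-2.5714, -0.1429, 0.4286, 1.5714).
‖u_2‖ = 3.0472, so q_2 = (-0.8439, -0.0469, 0.1406, 0.5157).

Q = [[0.5071, -0.8439], [-0.1690, -0.0469], [0.5071, 0.1406], [0.6761, 0.5157]], R = [[5.9161, -0.8452], [0.0000, 3.0472]]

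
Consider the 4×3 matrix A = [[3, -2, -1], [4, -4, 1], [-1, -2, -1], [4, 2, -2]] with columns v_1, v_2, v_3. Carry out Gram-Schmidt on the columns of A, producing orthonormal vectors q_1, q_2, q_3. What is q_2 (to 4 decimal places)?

q_1 = v_1/‖v_1‖ = (3, 4, -1, 4)/6.4807 = (0.4629, 0.6172, -0.1543, 0.6172).
r_{12} = q_1·v_2 = -1.8516.
u_2 = v_2 + 1.8516·q_1 = (-1.1429, -2.8571, -2.2857, 3.1429).
‖u_2‖ = 4.9570, so q_2 = (-0.2306, -0.5764, -0.4611, 0.6340).

q_2 = (-0.2306, -0.5764, -0.4611, 0.6340)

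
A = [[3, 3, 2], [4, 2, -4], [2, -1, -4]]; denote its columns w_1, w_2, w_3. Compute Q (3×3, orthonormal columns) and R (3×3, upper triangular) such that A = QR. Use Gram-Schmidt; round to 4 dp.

w_1 = (3, 4, 2); ‖w_1‖ = 5.3852, so e_1 = (0.5571, 0.7428, 0.3714).
e_1·w_2 = 0.5571·3 + 0.7428·2 + 0.3714·(-1) = 2.7854.
u_2 = w_2 − 2.7854·e_1 = (1.4483, -0.0690, -2.0345).
‖u_2‖ = 2.4983, so e_2 = (0.5797, -0.0276, -0.8144).
e_1·w_3 = 0.5571·2 + 0.7428·(-4) + 0.3714·(-4) = -3.3425; e_2·w_3 = 0.5797·2 + (-0.0276)·(-4) + (-0.8144)·(-4) = 4.5273.
u_3 = w_3 + 3.3425·e_1 − 4.5273·e_2 = (1.2376, -1.3923, 0.9282).
‖u_3‖ = 2.0812, so e_3 = (0.5946, -0.6690, 0.4460).

Q = [[0.5571, 0.5797, 0.5946], [0.7428, -0.0276, -0.6690], [0.3714, -0.8144, 0.4460]], R = [[5.3852, 2.7854, -3.3425], [0.0000, 2.4983, 4.5273], [0.0000, 0.0000, 2.0812]]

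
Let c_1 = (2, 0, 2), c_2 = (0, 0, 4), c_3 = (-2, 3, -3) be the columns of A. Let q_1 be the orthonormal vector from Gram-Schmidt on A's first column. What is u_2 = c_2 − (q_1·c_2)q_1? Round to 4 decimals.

c_1 = (2, 0, 2); ‖c_1‖ = 2.8284, so q_1 = (0.7071, 0.0000, 0.7071).
q_1·c_2 = 0.7071·0 + 0.0000·0 + 0.7071·4 = 2.8284.
u_2 = c_2 − 2.8284·q_1 = (-2.0000, 0.0000, 2.0000).

u_2 = (-2.0000, 0.0000, 2.0000)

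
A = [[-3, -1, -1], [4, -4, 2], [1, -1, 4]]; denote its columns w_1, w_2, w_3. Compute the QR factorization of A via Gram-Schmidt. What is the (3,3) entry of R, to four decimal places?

e_1 = w_1/‖w_1‖ = (-3, 4, 1)/5.0990 = (-0.5883, 0.7845, 0.1961).
r_{12} = e_1·w_2 = -2.7456.
u_2 = w_2 + 2.7456·e_1 = (-2.6154, -1.8462, -0.4615).
‖u_2‖ = 3.2344, so e_2 = (-0.8086, -0.5708, -0.1427).
r_{13} = e_1·w_3 = 2.9417; r_{23} = e_2·w_3 = -0.9037.
u_3 = w_3 − 2.9417·e_1 + 0.9037·e_2 = (0.0000, -0.8235, 3.2941).
r_{33} = ‖u_3‖ = 3.3955.

r_{33} = 3.3955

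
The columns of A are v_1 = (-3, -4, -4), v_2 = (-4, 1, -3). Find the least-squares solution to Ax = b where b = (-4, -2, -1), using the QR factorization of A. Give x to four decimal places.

v_1 = (-3, -4, -4); ‖v_1‖ = 6.4031, so q_1 = (-0.4685, -0.6247, -0.6247).
q_1·v_2 = (-0.4685)·(-4) + (-0.6247)·1 + (-0.6247)·(-3) = 3.1235.
u_2 = v_2 − 3.1235·q_1 = (-2.5366, 2.9512, -1.0488).
‖u_2‖ = 4.0304, so q_2 = (-0.6294, 0.7322, -0.2602).
Qᵀb = (3.7482, 1.3132).
Back-substitute: x_2 = 1.3132/4.0304 = 0.3258.
x_1 = (3.7482 − 3.1235·0.3258)/6.4031 = 0.4264.

x = (0.4264, 0.3258)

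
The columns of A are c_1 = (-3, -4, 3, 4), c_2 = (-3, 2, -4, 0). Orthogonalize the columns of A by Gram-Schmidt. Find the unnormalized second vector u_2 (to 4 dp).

u_2 = (-3.6600, 1.1200, -3.3400, 0.8800)

q_1 = c_1/‖c_1‖ = (-3, -4, 3, 4)/7.0711 = (-0.4243, -0.5657, 0.4243, 0.5657).
r_{12} = q_1·c_2 = -1.5556.
u_2 = c_2 + 1.5556·q_1 = (-3.6600, 1.1200, -3.3400, 0.8800).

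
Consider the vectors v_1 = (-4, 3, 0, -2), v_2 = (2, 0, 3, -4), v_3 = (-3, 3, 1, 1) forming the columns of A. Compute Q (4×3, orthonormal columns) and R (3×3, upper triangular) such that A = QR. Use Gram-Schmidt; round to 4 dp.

v_1 = (-4, 3, 0, -2); ‖v_1‖ = 5.3852, so q_1 = (-0.7428, 0.5571, 0.0000, -0.3714).
q_1·v_2 = (-0.7428)·2 + 0.5571·0 + 0.0000·3 + (-0.3714)·(-4) = 0.0000.
u_2 = v_2 + 0.0000·q_1 = (2.0000, 0.0000, 3.0000, -4.0000).
‖u_2‖ = 5.3852, so q_2 = (0.3714, 0.0000, 0.5571, -0.7428).
q_1·v_3 = (-0.7428)·(-3) + 0.5571·3 + 0.0000·1 + (-0.3714)·1 = 3.5282; q_2·v_3 = 0.3714·(-3) + 0.0000·3 + 0.5571·1 + (-0.7428)·1 = -1.2999.
u_3 = v_3 − 3.5282·q_1 + 1.2999·q_2 = (0.1034, 1.0345, 1.7241, 1.3448).
‖u_3‖ = 2.4212, so q_3 = (0.0427, 0.4273, 0.7121, 0.5554).

Q = [[-0.7428, 0.3714, 0.0427], [0.5571, 0.0000, 0.4273], [0.0000, 0.5571, 0.7121], [-0.3714, -0.7428, 0.5554]], R = [[5.3852, 0.0000, 3.5282], [0.0000, 5.3852, -1.2999], [0.0000, 0.0000, 2.4212]]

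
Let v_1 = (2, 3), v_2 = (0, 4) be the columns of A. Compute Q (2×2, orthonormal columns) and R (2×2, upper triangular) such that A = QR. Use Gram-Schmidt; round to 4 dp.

Q = [[0.5547, -0.8321], [0.8321, 0.5547]], R = [[3.6056, 3.3282], [0.0000, 2.2188]]

q_1 = v_1/‖v_1‖ = (2, 3)/3.6056 = (0.5547, 0.8321).
r_{12} = q_1·v_2 = 3.3282.
u_2 = v_2 − 3.3282·q_1 = (-1.8462, 1.2308).
‖u_2‖ = 2.2188, so q_2 = (-0.8321, 0.5547).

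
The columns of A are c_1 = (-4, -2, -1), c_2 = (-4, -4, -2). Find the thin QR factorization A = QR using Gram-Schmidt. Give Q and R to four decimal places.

Q = [[-0.8729, 0.4880], [-0.4364, -0.7807], [-0.2182, -0.3904]], R = [[4.5826, 5.6737], [0.0000, 1.9518]]

c_1 = (-4, -2, -1); ‖c_1‖ = 4.5826, so e_1 = (-0.8729, -0.4364, -0.2182).
e_1·c_2 = (-0.8729)·(-4) + (-0.4364)·(-4) + (-0.2182)·(-2) = 5.6737.
u_2 = c_2 − 5.6737·e_1 = (0.9524, -1.5238, -0.7619).
‖u_2‖ = 1.9518, so e_2 = (0.4880, -0.7807, -0.3904).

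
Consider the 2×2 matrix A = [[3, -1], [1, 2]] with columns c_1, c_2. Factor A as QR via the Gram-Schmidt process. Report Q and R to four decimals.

q_1 = c_1/‖c_1‖ = (3, 1)/3.1623 = (0.9487, 0.3162).
r_{12} = q_1·c_2 = -0.3162.
u_2 = c_2 + 0.3162·q_1 = (-0.7000, 2.1000).
‖u_2‖ = 2.2136, so q_2 = (-0.3162, 0.9487).

Q = [[0.9487, -0.3162], [0.3162, 0.9487]], R = [[3.1623, -0.3162], [0.0000, 2.2136]]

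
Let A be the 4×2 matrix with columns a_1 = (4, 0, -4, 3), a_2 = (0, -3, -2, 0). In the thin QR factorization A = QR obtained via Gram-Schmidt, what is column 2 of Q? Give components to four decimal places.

q_2 = (-0.2308, -0.8870, -0.3606, -0.1731)

a_1 = (4, 0, -4, 3); ‖a_1‖ = 6.4031, so q_1 = (0.6247, 0.0000, -0.6247, 0.4685).
q_1·a_2 = 0.6247·0 + 0.0000·(-3) + (-0.6247)·(-2) + 0.4685·0 = 1.2494.
u_2 = a_2 − 1.2494·q_1 = (-0.7805, -3.0000, -1.2195, -0.5854).
‖u_2‖ = 3.3822, so q_2 = (-0.2308, -0.8870, -0.3606, -0.1731).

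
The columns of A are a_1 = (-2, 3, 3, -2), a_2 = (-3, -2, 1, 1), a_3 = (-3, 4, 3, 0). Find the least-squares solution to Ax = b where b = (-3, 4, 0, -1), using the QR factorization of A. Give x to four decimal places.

a_1 = (-2, 3, 3, -2); ‖a_1‖ = 5.0990, so q_1 = (-0.3922, 0.5883, 0.5883, -0.3922).
q_1·a_2 = (-0.3922)·(-3) + 0.5883·(-2) + 0.5883·1 + (-0.3922)·1 = 0.1961.
u_2 = a_2 − 0.1961·q_1 = (-2.9231, -2.1154, 0.8846, 1.0769).
‖u_2‖ = 3.8680, so q_2 = (-0.7557, -0.5469, 0.2287, 0.2784).
q_1·a_3 = (-0.3922)·(-3) + 0.5883·4 + 0.5883·3 + (-0.3922)·0 = 5.2951; q_2·a_3 = (-0.7557)·(-3) + (-0.5469)·4 + 0.2287·3 + 0.2784·0 = 0.7656.
u_3 = a_3 − 5.2951·q_1 − 0.7656·q_2 = (-0.3445, 1.3033, -0.2905, 1.8638).
‖u_3‖ = 2.3185, so q_3 = (-0.1486, 0.5622, -0.1253, 0.8039).
Qᵀb = (3.9223, -0.1989, 1.8905).
Back-substitute: x_3 = 1.8905/2.3185 = 0.8154.
x_2 = (-0.1989 − 0.7656·0.8154)/3.8680 = -0.2128.
x_1 = (3.9223 − 0.1961·(-0.2128) − 5.2951·0.8154)/5.0990 = -0.0693.

x = (-0.0693, -0.2128, 0.8154)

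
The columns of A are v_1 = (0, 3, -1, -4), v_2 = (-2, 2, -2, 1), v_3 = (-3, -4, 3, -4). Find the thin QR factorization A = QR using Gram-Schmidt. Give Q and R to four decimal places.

v_1 = (0, 3, -1, -4); ‖v_1‖ = 5.0990, so e_1 = (0.0000, 0.5883, -0.1961, -0.7845).
e_1·v_2 = 0.0000·(-2) + 0.5883·2 + (-0.1961)·(-2) + (-0.7845)·1 = 0.7845.
u_2 = v_2 − 0.7845·e_1 = (-2.0000, 1.5385, -1.8462, 1.6154).
‖u_2‖ = 3.5192, so e_2 = (-0.5683, 0.4372, -0.5246, 0.4590).
e_1·v_3 = 0.0000·(-3) + 0.5883·(-4) + (-0.1961)·3 + (-0.7845)·(-4) = 0.1961; e_2·v_3 = (-0.5683)·(-3) + 0.4372·(-4) + (-0.5246)·3 + 0.4590·(-4) = -3.4536.
u_3 = v_3 − 0.1961·e_1 + 3.4536·e_2 = (-4.9627, -2.6056, 1.2267, -2.2609).
‖u_3‖ = 6.1672, so e_3 = (-0.8047, -0.4225, 0.1989, -0.3666).

Q = [[0.0000, -0.5683, -0.8047], [0.5883, 0.4372, -0.4225], [-0.1961, -0.5246, 0.1989], [-0.7845, 0.4590, -0.3666]], R = [[5.0990, 0.7845, 0.1961], [0.0000, 3.5192, -3.4536], [0.0000, 0.0000, 6.1672]]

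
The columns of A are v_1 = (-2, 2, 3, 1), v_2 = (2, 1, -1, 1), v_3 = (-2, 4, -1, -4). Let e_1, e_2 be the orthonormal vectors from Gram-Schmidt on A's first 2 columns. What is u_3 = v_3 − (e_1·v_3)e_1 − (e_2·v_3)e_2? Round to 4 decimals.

e_1 = v_1/‖v_1‖ = (-2, 2, 3, 1)/4.2426 = (-0.4714, 0.4714, 0.7071, 0.2357).
r_{12} = e_1·v_2 = -0.9428.
u_2 = v_2 + 0.9428·e_1 = (1.5556, 1.4444, -0.3333, 1.2222).
‖u_2‖ = 2.4721, so e_2 = (0.6293, 0.5843, -0.1348, 0.4944).
r_{13} = e_1·v_3 = 1.1785; r_{23} = e_2·v_3 = -0.7641.
u_3 = v_3 − 1.1785·e_1 + 0.7641·e_2 = (-0.9636, 3.8909, -1.9364, -3.9000).

u_3 = (-0.9636, 3.8909, -1.9364, -3.9000)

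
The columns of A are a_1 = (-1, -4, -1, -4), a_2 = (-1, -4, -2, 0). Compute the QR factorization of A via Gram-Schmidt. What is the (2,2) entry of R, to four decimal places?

r_{22} = 3.2222

a_1 = (-1, -4, -1, -4); ‖a_1‖ = 5.8310, so e_1 = (-0.1715, -0.6860, -0.1715, -0.6860).
e_1·a_2 = (-0.1715)·(-1) + (-0.6860)·(-4) + (-0.1715)·(-2) + (-0.6860)·0 = 3.2585.
u_2 = a_2 − 3.2585·e_1 = (-0.4412, -1.7647, -1.4412, 2.2353).
r_{22} = ‖u_2‖ = 3.2222.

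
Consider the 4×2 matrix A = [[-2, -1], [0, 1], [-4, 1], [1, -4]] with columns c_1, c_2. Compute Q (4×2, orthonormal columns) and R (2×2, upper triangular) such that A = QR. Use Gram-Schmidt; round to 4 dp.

Q = [[-0.4364, -0.3780], [0.0000, 0.2405], [-0.8729, -0.0344], [0.2182, -0.8934]], R = [[4.5826, -1.3093], [0.0000, 4.1576]]

c_1 = (-2, 0, -4, 1); ‖c_1‖ = 4.5826, so q_1 = (-0.4364, 0.0000, -0.8729, 0.2182).
q_1·c_2 = (-0.4364)·(-1) + 0.0000·1 + (-0.8729)·1 + 0.2182·(-4) = -1.3093.
u_2 = c_2 + 1.3093·q_1 = (-1.5714, 1.0000, -0.1429, -3.7143).
‖u_2‖ = 4.1576, so q_2 = (-0.3780, 0.2405, -0.0344, -0.8934).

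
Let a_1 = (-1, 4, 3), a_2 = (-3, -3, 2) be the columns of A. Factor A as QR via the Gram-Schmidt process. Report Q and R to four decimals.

q_1 = a_1/‖a_1‖ = (-1, 4, 3)/5.0990 = (-0.1961, 0.7845, 0.5883).
r_{12} = q_1·a_2 = -0.5883.
u_2 = a_2 + 0.5883·q_1 = (-3.1154, -2.5385, 2.3462).
‖u_2‖ = 4.6534, so q_2 = (-0.6695, -0.5455, 0.5042).

Q = [[-0.1961, -0.6695], [0.7845, -0.5455], [0.5883, 0.5042]], R = [[5.0990, -0.5883], [0.0000, 4.6534]]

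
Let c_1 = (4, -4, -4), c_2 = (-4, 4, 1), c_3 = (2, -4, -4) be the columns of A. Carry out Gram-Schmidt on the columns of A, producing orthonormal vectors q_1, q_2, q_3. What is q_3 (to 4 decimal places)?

q_3 = (-0.7071, -0.7071, 0.0000)

c_1 = (4, -4, -4); ‖c_1‖ = 6.9282, so q_1 = (0.5774, -0.5774, -0.5774).
q_1·c_2 = 0.5774·(-4) + (-0.5774)·4 + (-0.5774)·1 = -5.1962.
u_2 = c_2 + 5.1962·q_1 = (-1.0000, 1.0000, -2.0000).
‖u_2‖ = 2.4495, so q_2 = (-0.4082, 0.4082, -0.8165).
q_1·c_3 = 0.5774·2 + (-0.5774)·(-4) + (-0.5774)·(-4) = 5.7735; q_2·c_3 = (-0.4082)·2 + 0.4082·(-4) + (-0.8165)·(-4) = 0.8165.
u_3 = c_3 − 5.7735·q_1 − 0.8165·q_2 = (-1.0000, -1.0000, 0.0000).
‖u_3‖ = 1.4142, so q_3 = (-0.7071, -0.7071, 0.0000).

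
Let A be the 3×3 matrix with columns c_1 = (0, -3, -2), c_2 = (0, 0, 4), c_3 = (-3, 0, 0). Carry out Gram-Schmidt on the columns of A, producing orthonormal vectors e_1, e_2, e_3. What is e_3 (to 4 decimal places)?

c_1 = (0, -3, -2); ‖c_1‖ = 3.6056, so e_1 = (0.0000, -0.8321, -0.5547).
e_1·c_2 = 0.0000·0 + (-0.8321)·0 + (-0.5547)·4 = -2.2188.
u_2 = c_2 + 2.2188·e_1 = (0.0000, -1.8462, 2.7692).
‖u_2‖ = 3.3282, so e_2 = (0.0000, -0.5547, 0.8321).
e_1·c_3 = 0.0000·(-3) + (-0.8321)·0 + (-0.5547)·0 = 0.0000; e_2·c_3 = 0.0000·(-3) + (-0.5547)·0 + 0.8321·0 = 0.0000.
u_3 = c_3 + 0.0000·e_1 + 0.0000·e_2 = (-3.0000, 0.0000, 0.0000).
‖u_3‖ = 3.0000, so e_3 = (-1.0000, 0.0000, 0.0000).

e_3 = (-1.0000, 0.0000, 0.0000)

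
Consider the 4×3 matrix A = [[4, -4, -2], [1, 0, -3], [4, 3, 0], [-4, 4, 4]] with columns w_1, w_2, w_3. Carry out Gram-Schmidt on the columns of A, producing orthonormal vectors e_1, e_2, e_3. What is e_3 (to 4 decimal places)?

e_3 = (0.3801, -0.8705, 0.1244, 0.2868)

e_1 = w_1/‖w_1‖ = (4, 1, 4, -4)/7.0000 = (0.5714, 0.1429, 0.5714, -0.5714).
r_{12} = e_1·w_2 = -2.8571.
u_2 = w_2 + 2.8571·e_1 = (-2.3673, 0.4082, 4.6327, 2.3673).
‖u_2‖ = 5.7303, so e_2 = (-0.4131, 0.0712, 0.8084, 0.4131).
r_{13} = e_1·w_3 = -3.8571; r_{23} = e_2·w_3 = 2.2651.
u_3 = w_3 + 3.8571·e_1 − 2.2651·e_2 = (1.1398, -2.6103, 0.3729, 0.8602).
‖u_3‖ = 2.9987, so e_3 = (0.3801, -0.8705, 0.1244, 0.2868).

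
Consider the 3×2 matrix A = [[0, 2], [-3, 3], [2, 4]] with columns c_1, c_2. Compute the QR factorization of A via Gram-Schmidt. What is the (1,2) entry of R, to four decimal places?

c_1 = (0, -3, 2); ‖c_1‖ = 3.6056, so q_1 = (0.0000, -0.8321, 0.5547).
r_{12} = q_1·c_2 = -0.2774.

r_{12} = -0.2774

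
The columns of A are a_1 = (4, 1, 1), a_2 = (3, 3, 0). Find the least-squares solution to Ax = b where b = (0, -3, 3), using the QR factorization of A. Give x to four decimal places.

a_1 = (4, 1, 1); ‖a_1‖ = 4.2426, so q_1 = (0.9428, 0.2357, 0.2357).
q_1·a_2 = 0.9428·3 + 0.2357·3 + 0.2357·0 = 3.5355.
u_2 = a_2 − 3.5355·q_1 = (-0.3333, 2.1667, -0.8333).
‖u_2‖ = 2.3452, so q_2 = (-0.1421, 0.9239, -0.3553).
Qᵀb = (0.0000, -3.8376).
Back-substitute: x_2 = -3.8376/2.3452 = -1.6364.
x_1 = (0.0000 − 3.5355·(-1.6364))/4.2426 = 1.3636.

x = (1.3636, -1.6364)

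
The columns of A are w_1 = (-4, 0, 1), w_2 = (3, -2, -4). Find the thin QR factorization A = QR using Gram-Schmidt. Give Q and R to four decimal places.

Q = [[-0.9701, -0.2048], [0.0000, -0.5356], [0.2425, -0.8192]], R = [[4.1231, -3.8806], [0.0000, 3.7338]]

w_1 = (-4, 0, 1); ‖w_1‖ = 4.1231, so e_1 = (-0.9701, 0.0000, 0.2425).
e_1·w_2 = (-0.9701)·3 + 0.0000·(-2) + 0.2425·(-4) = -3.8806.
u_2 = w_2 + 3.8806·e_1 = (-0.7647, -2.0000, -3.0588).
‖u_2‖ = 3.7338, so e_2 = (-0.2048, -0.5356, -0.8192).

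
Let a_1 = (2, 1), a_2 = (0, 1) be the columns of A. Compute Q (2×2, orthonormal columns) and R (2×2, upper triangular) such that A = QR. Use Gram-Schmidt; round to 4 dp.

q_1 = a_1/‖a_1‖ = (2, 1)/2.2361 = (0.8944, 0.4472).
r_{12} = q_1·a_2 = 0.4472.
u_2 = a_2 − 0.4472·q_1 = (-0.4000, 0.8000).
‖u_2‖ = 0.8944, so q_2 = (-0.4472, 0.8944).

Q = [[0.8944, -0.4472], [0.4472, 0.8944]], R = [[2.2361, 0.4472], [0.0000, 0.8944]]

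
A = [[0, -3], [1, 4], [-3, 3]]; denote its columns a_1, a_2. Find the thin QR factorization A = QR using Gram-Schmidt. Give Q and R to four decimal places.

Q = [[0.0000, -0.5345], [0.3162, 0.8018], [-0.9487, 0.2673]], R = [[3.1623, -1.5811], [0.0000, 5.6125]]

q_1 = a_1/‖a_1‖ = (0, 1, -3)/3.1623 = (0.0000, 0.3162, -0.9487).
r_{12} = q_1·a_2 = -1.5811.
u_2 = a_2 + 1.5811·q_1 = (-3.0000, 4.5000, 1.5000).
‖u_2‖ = 5.6125, so q_2 = (-0.5345, 0.8018, 0.2673).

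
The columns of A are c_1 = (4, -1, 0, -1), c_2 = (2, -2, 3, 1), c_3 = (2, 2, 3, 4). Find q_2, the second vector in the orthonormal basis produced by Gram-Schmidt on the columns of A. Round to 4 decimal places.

c_1 = (4, -1, 0, -1); ‖c_1‖ = 4.2426, so q_1 = (0.9428, -0.2357, 0.0000, -0.2357).
q_1·c_2 = 0.9428·2 + (-0.2357)·(-2) + 0.0000·3 + (-0.2357)·1 = 2.1213.
u_2 = c_2 − 2.1213·q_1 = (0.0000, -1.5000, 3.0000, 1.5000).
‖u_2‖ = 3.6742, so q_2 = (0.0000, -0.4082, 0.8165, 0.4082).

q_2 = (0.0000, -0.4082, 0.8165, 0.4082)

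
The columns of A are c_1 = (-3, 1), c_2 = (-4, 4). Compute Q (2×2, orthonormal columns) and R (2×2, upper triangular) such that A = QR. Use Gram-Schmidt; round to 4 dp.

c_1 = (-3, 1); ‖c_1‖ = 3.1623, so e_1 = (-0.9487, 0.3162).
e_1·c_2 = (-0.9487)·(-4) + 0.3162·4 = 5.0596.
u_2 = c_2 − 5.0596·e_1 = (0.8000, 2.4000).
‖u_2‖ = 2.5298, so e_2 = (0.3162, 0.9487).

Q = [[-0.9487, 0.3162], [0.3162, 0.9487]], R = [[3.1623, 5.0596], [0.0000, 2.5298]]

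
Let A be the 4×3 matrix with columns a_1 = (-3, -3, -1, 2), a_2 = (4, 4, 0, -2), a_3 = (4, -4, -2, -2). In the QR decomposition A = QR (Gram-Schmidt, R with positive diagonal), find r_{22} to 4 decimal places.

r_{22} = 1.3831

a_1 = (-3, -3, -1, 2); ‖a_1‖ = 4.7958, so q_1 = (-0.6255, -0.6255, -0.2085, 0.4170).
q_1·a_2 = (-0.6255)·4 + (-0.6255)·4 + (-0.2085)·0 + 0.4170·(-2) = -5.8384.
u_2 = a_2 + 5.8384·q_1 = (0.3478, 0.3478, -1.2174, 0.4348).
r_{22} = ‖u_2‖ = 1.3831.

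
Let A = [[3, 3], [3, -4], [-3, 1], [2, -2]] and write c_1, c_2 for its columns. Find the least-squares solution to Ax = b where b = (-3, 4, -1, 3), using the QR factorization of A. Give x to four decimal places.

x = (0.0482, -1.0506)

q_1 = c_1/‖c_1‖ = (3, 3, -3, 2)/5.5678 = (0.5388, 0.5388, -0.5388, 0.3592).
r_{12} = q_1·c_2 = -1.7961.
u_2 = c_2 + 1.7961·q_1 = (3.9677, -3.0323, 0.0323, -1.3548).
‖u_2‖ = 5.1744, so q_2 = (0.7668, -0.5860, 0.0062, -0.2618).
Qᵀb = (2.1553, -5.4362).
Back-substitute: x_2 = -5.4362/5.1744 = -1.0506.
x_1 = (2.1553 + 1.7961·(-1.0506))/5.5678 = 0.0482.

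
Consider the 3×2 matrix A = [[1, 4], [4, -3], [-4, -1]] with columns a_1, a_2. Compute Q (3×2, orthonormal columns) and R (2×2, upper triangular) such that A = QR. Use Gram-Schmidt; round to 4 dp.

q_1 = a_1/‖a_1‖ = (1, 4, -4)/5.7446 = (0.1741, 0.6963, -0.6963).
r_{12} = q_1·a_2 = -0.6963.
u_2 = a_2 + 0.6963·q_1 = (4.1212, -2.5152, -1.4848).
‖u_2‖ = 5.0513, so q_2 = (0.8159, -0.4979, -0.2940).

Q = [[0.1741, 0.8159], [0.6963, -0.4979], [-0.6963, -0.2940]], R = [[5.7446, -0.6963], [0.0000, 5.0513]]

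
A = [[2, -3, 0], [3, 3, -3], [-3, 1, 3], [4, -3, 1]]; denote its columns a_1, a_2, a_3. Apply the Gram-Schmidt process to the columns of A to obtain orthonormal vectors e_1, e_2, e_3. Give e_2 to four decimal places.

e_2 = (-0.4813, 0.8022, 0.0107, -0.3530)

a_1 = (2, 3, -3, 4); ‖a_1‖ = 6.1644, so e_1 = (0.3244, 0.4867, -0.4867, 0.6489).
e_1·a_2 = 0.3244·(-3) + 0.4867·3 + (-0.4867)·1 + 0.6489·(-3) = -1.9467.
u_2 = a_2 + 1.9467·e_1 = (-2.3684, 3.9474, 0.0526, -1.7368).
‖u_2‖ = 4.9204, so e_2 = (-0.4813, 0.8022, 0.0107, -0.3530).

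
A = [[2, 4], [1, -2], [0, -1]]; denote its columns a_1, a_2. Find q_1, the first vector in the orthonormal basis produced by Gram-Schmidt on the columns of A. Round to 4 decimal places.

q_1 = (0.8944, 0.4472, 0.0000)

q_1 = a_1/‖a_1‖ = (2, 1, 0)/2.2361 = (0.8944, 0.4472, 0.0000).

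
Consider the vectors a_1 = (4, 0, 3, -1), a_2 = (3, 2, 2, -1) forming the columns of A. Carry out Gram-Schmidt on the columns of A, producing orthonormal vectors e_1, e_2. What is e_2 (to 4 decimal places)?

e_2 = (0.0379, 0.9859, -0.0948, -0.1327)

a_1 = (4, 0, 3, -1); ‖a_1‖ = 5.0990, so e_1 = (0.7845, 0.0000, 0.5883, -0.1961).
e_1·a_2 = 0.7845·3 + 0.0000·2 + 0.5883·2 + (-0.1961)·(-1) = 3.7262.
u_2 = a_2 − 3.7262·e_1 = (0.0769, 2.0000, -0.1923, -0.2692).
‖u_2‖ = 2.0286, so e_2 = (0.0379, 0.9859, -0.0948, -0.1327).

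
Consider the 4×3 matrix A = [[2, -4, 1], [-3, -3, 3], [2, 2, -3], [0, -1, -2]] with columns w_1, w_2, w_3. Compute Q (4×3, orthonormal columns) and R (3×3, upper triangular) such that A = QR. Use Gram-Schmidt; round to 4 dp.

q_1 = w_1/‖w_1‖ = (2, -3, 2, 0)/4.1231 = (0.4851, -0.7276, 0.4851, 0.0000).
r_{12} = q_1·w_2 = 1.2127.
u_2 = w_2 − 1.2127·q_1 = (-4.5882, -2.1176, 1.4118, -1.0000).
‖u_2‖ = 5.3413, so q_2 = (-0.8590, -0.3965, 0.2643, -0.1872).
r_{13} = q_1·w_3 = -3.1530; r_{23} = q_2·w_3 = -2.4669.
u_3 = w_3 + 3.1530·q_1 + 2.4669·q_2 = (0.4103, -0.2722, -0.8186, -2.4619).
‖u_3‖ = 2.6407, so q_3 = (0.1554, -0.1031, -0.3100, -0.9323).

Q = [[0.4851, -0.8590, 0.1554], [-0.7276, -0.3965, -0.1031], [0.4851, 0.2643, -0.3100], [0.0000, -0.1872, -0.9323]], R = [[4.1231, 1.2127, -3.1530], [0.0000, 5.3413, -2.4669], [0.0000, 0.0000, 2.6407]]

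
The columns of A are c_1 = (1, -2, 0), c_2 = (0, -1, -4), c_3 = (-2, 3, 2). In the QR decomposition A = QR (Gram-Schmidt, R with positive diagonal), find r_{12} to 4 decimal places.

r_{12} = 0.8944

c_1 = (1, -2, 0); ‖c_1‖ = 2.2361, so e_1 = (0.4472, -0.8944, 0.0000).
r_{12} = e_1·c_2 = 0.8944.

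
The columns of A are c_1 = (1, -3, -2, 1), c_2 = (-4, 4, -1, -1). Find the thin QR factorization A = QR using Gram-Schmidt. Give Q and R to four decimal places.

Q = [[0.2582, -0.6882], [-0.7746, 0.2294], [-0.5164, -0.6882], [0.2582, 0.0000]], R = [[3.8730, -3.8730], [0.0000, 4.3589]]

c_1 = (1, -3, -2, 1); ‖c_1‖ = 3.8730, so q_1 = (0.2582, -0.7746, -0.5164, 0.2582).
q_1·c_2 = 0.2582·(-4) + (-0.7746)·4 + (-0.5164)·(-1) + 0.2582·(-1) = -3.8730.
u_2 = c_2 + 3.8730·q_1 = (-3.0000, 1.0000, -3.0000, 0.0000).
‖u_2‖ = 4.3589, so q_2 = (-0.6882, 0.2294, -0.6882, 0.0000).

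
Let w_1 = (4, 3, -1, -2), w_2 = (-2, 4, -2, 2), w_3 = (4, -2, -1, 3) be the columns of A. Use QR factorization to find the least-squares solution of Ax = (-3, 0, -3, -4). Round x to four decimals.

x = (0.0942, -0.0740, -0.7354)

w_1 = (4, 3, -1, -2); ‖w_1‖ = 5.4772, so q_1 = (0.7303, 0.5477, -0.1826, -0.3651).
q_1·w_2 = 0.7303·(-2) + 0.5477·4 + (-0.1826)·(-2) + (-0.3651)·2 = 0.3651.
u_2 = w_2 − 0.3651·q_1 = (-2.2667, 3.8000, -1.9333, 2.1333).
‖u_2‖ = 5.2789, so q_2 = (-0.4294, 0.7198, -0.3662, 0.4041).
q_1·w_3 = 0.7303·4 + 0.5477·(-2) + (-0.1826)·(-1) + (-0.3651)·3 = 0.9129; q_2·w_3 = (-0.4294)·4 + 0.7198·(-2) + (-0.3662)·(-1) + 0.4041·3 = -1.5786.
u_3 = w_3 − 0.9129·q_1 + 1.5786·q_2 = (2.6555, -1.3636, -1.4115, 3.9713).
‖u_3‖ = 5.1647, so q_3 = (0.5142, -0.2640, -0.2733, 0.7689).
Qᵀb = (-0.1826, 0.7704, -3.7983).
Back-substitute: x_3 = -3.7983/5.1647 = -0.7354.
x_2 = (0.7704 + 1.5786·(-0.7354))/5.2789 = -0.0740.
x_1 = (-0.1826 − 0.3651·(-0.0740) − 0.9129·(-0.7354))/5.4772 = 0.0942.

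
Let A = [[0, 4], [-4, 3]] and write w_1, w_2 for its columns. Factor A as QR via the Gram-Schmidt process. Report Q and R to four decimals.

w_1 = (0, -4); ‖w_1‖ = 4.0000, so e_1 = (0.0000, -1.0000).
e_1·w_2 = 0.0000·4 + (-1.0000)·3 = -3.0000.
u_2 = w_2 + 3.0000·e_1 = (4.0000, 0.0000).
‖u_2‖ = 4.0000, so e_2 = (1.0000, 0.0000).

Q = [[0.0000, 1.0000], [-1.0000, 0.0000]], R = [[4.0000, -3.0000], [0.0000, 4.0000]]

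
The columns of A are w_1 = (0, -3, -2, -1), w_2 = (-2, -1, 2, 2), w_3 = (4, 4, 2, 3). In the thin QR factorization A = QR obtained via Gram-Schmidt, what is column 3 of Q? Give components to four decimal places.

q_3 = (0.7489, -0.2181, 0.0143, 0.6256)

w_1 = (0, -3, -2, -1); ‖w_1‖ = 3.7417, so q_1 = (0.0000, -0.8018, -0.5345, -0.2673).
q_1·w_2 = 0.0000·(-2) + (-0.8018)·(-1) + (-0.5345)·2 + (-0.2673)·2 = -0.8018.
u_2 = w_2 + 0.8018·q_1 = (-2.0000, -1.6429, 1.5714, 1.7857).
‖u_2‖ = 3.5153, so q_2 = (-0.5689, -0.4673, 0.4470, 0.5080).
q_1·w_3 = 0.0000·4 + (-0.8018)·4 + (-0.5345)·2 + (-0.2673)·3 = -5.0780; q_2·w_3 = (-0.5689)·4 + (-0.4673)·4 + 0.4470·2 + 0.5080·3 = -1.7272.
u_3 = w_3 + 5.0780·q_1 + 1.7272·q_2 = (3.0173, -0.8786, 0.0578, 2.5202).
‖u_3‖ = 4.0288, so q_3 = (0.7489, -0.2181, 0.0143, 0.6256).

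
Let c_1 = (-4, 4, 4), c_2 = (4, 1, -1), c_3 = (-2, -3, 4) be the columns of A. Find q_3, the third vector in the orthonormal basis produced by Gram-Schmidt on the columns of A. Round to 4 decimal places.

q_3 = (0.3244, -0.4867, 0.8111)

q_1 = c_1/‖c_1‖ = (-4, 4, 4)/6.9282 = (-0.5774, 0.5774, 0.5774).
r_{12} = q_1·c_2 = -2.3094.
u_2 = c_2 + 2.3094·q_1 = (2.6667, 2.3333, 0.3333).
‖u_2‖ = 3.5590, so q_2 = (0.7493, 0.6556, 0.0937).
r_{13} = q_1·c_3 = 1.7321; r_{23} = q_2·c_3 = -3.0907.
u_3 = c_3 − 1.7321·q_1 + 3.0907·q_2 = (1.3158, -1.9737, 3.2895).
‖u_3‖ = 4.0555, so q_3 = (0.3244, -0.4867, 0.8111).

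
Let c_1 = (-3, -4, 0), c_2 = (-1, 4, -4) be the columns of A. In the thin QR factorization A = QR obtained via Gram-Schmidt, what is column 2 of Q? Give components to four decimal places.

e_1 = c_1/‖c_1‖ = (-3, -4, 0)/5.0000 = (-0.6000, -0.8000, 0.0000).
r_{12} = e_1·c_2 = -2.6000.
u_2 = c_2 + 2.6000·e_1 = (-2.5600, 1.9200, -4.0000).
‖u_2‖ = 5.1225, so e_2 = (-0.4998, 0.3748, -0.7809).

e_2 = (-0.4998, 0.3748, -0.7809)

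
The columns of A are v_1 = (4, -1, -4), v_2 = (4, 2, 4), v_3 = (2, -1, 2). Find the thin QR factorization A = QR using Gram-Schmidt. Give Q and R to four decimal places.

v_1 = (4, -1, -4); ‖v_1‖ = 5.7446, so e_1 = (0.6963, -0.1741, -0.6963).
e_1·v_2 = 0.6963·4 + (-0.1741)·2 + (-0.6963)·4 = -0.3482.
u_2 = v_2 + 0.3482·e_1 = (4.2424, 1.9394, 3.7576).
‖u_2‖ = 5.9899, so e_2 = (0.7083, 0.3238, 0.6273).
e_1·v_3 = 0.6963·2 + (-0.1741)·(-1) + (-0.6963)·2 = 0.1741; e_2·v_3 = 0.7083·2 + 0.3238·(-1) + 0.6273·2 = 2.3474.
u_3 = v_3 − 0.1741·e_1 − 2.3474·e_2 = (0.2162, -1.7297, 0.6486).
‖u_3‖ = 1.8600, so e_3 = (0.1162, -0.9300, 0.3487).

Q = [[0.6963, 0.7083, 0.1162], [-0.1741, 0.3238, -0.9300], [-0.6963, 0.6273, 0.3487]], R = [[5.7446, -0.3482, 0.1741], [0.0000, 5.9899, 2.3474], [0.0000, 0.0000, 1.8600]]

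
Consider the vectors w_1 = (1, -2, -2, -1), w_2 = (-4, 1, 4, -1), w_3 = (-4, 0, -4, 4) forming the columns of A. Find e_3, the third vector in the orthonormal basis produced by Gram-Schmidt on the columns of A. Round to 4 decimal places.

w_1 = (1, -2, -2, -1); ‖w_1‖ = 3.1623, so e_1 = (0.3162, -0.6325, -0.6325, -0.3162).
e_1·w_2 = 0.3162·(-4) + (-0.6325)·1 + (-0.6325)·4 + (-0.3162)·(-1) = -4.1110.
u_2 = w_2 + 4.1110·e_1 = (-2.7000, -1.6000, 1.4000, -2.3000).
‖u_2‖ = 4.1352, so e_2 = (-0.6529, -0.3869, 0.3386, -0.5562).
e_1·w_3 = 0.3162·(-4) + (-0.6325)·0 + (-0.6325)·(-4) + (-0.3162)·4 = 0.0000; e_2·w_3 = (-0.6529)·(-4) + (-0.3869)·0 + 0.3386·(-4) + (-0.5562)·4 = -0.9673.
u_3 = w_3 + 0.0000·e_1 + 0.9673·e_2 = (-4.6316, -0.3743, -3.6725, 3.4620).
‖u_3‖ = 6.8603, so e_3 = (-0.6751, -0.0546, -0.5353, 0.5046).

e_3 = (-0.6751, -0.0546, -0.5353, 0.5046)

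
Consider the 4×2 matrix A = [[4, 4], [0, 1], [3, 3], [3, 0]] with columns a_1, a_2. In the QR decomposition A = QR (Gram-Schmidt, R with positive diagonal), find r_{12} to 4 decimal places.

q_1 = a_1/‖a_1‖ = (4, 0, 3, 3)/5.8310 = (0.6860, 0.0000, 0.5145, 0.5145).
r_{12} = q_1·a_2 = 4.2875.

r_{12} = 4.2875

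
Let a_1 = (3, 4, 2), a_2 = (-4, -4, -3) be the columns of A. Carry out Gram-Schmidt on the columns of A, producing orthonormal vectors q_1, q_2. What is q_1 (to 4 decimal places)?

q_1 = a_1/‖a_1‖ = (3, 4, 2)/5.3852 = (0.5571, 0.7428, 0.3714).

q_1 = (0.5571, 0.7428, 0.3714)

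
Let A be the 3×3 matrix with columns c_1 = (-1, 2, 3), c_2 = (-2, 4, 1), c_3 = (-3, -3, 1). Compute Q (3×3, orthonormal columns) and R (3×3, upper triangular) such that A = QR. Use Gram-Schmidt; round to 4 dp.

q_1 = c_1/‖c_1‖ = (-1, 2, 3)/3.7417 = (-0.2673, 0.5345, 0.8018).
r_{12} = q_1·c_2 = 3.4744.
u_2 = c_2 − 3.4744·q_1 = (-1.0714, 2.1429, -1.7857).
‖u_2‖ = 2.9881, so q_2 = (-0.3586, 0.7171, -0.5976).
r_{13} = q_1·c_3 = 0.0000; r_{23} = q_2·c_3 = -1.6733.
u_3 = c_3 + 0.0000·q_1 + 1.6733·q_2 = (-3.6000, -1.8000, 0.0000).
‖u_3‖ = 4.0249, so q_3 = (-0.8944, -0.4472, 0.0000).

Q = [[-0.2673, -0.3586, -0.8944], [0.5345, 0.7171, -0.4472], [0.8018, -0.5976, 0.0000]], R = [[3.7417, 3.4744, 0.0000], [0.0000, 2.9881, -1.6733], [0.0000, 0.0000, 4.0249]]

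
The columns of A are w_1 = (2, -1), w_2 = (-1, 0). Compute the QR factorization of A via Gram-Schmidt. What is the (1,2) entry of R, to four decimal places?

r_{12} = -0.8944

w_1 = (2, -1); ‖w_1‖ = 2.2361, so q_1 = (0.8944, -0.4472).
r_{12} = q_1·w_2 = -0.8944.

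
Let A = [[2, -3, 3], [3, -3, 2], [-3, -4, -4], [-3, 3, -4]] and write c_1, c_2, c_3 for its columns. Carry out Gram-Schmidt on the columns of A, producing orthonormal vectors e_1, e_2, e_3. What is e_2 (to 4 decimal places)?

e_2 = (-0.3594, -0.2969, -0.8334, 0.2969)

c_1 = (2, 3, -3, -3); ‖c_1‖ = 5.5678, so e_1 = (0.3592, 0.5388, -0.5388, -0.5388).
e_1·c_2 = 0.3592·(-3) + 0.5388·(-3) + (-0.5388)·(-4) + (-0.5388)·3 = -2.1553.
u_2 = c_2 + 2.1553·e_1 = (-2.2258, -1.8387, -5.1613, 1.8387).
‖u_2‖ = 6.1931, so e_2 = (-0.3594, -0.2969, -0.8334, 0.2969).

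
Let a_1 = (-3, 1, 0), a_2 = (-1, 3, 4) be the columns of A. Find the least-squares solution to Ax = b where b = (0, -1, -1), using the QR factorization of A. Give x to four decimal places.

a_1 = (-3, 1, 0); ‖a_1‖ = 3.1623, so q_1 = (-0.9487, 0.3162, 0.0000).
q_1·a_2 = (-0.9487)·(-1) + 0.3162·3 + 0.0000·4 = 1.8974.
u_2 = a_2 − 1.8974·q_1 = (0.8000, 2.4000, 4.0000).
‖u_2‖ = 4.7329, so q_2 = (0.1690, 0.5071, 0.8452).
Qᵀb = (-0.3162, -1.3522).
Back-substitute: x_2 = -1.3522/4.7329 = -0.2857.
x_1 = (-0.3162 − 1.8974·(-0.2857))/3.1623 = 0.0714.

x = (0.0714, -0.2857)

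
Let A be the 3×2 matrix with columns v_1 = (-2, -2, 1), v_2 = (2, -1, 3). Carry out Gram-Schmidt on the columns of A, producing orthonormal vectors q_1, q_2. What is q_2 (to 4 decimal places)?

q_2 = (0.5963, -0.2087, 0.7752)

q_1 = v_1/‖v_1‖ = (-2, -2, 1)/3.0000 = (-0.6667, -0.6667, 0.3333).
r_{12} = q_1·v_2 = 0.3333.
u_2 = v_2 − 0.3333·q_1 = (2.2222, -0.7778, 2.8889).
‖u_2‖ = 3.7268, so q_2 = (0.5963, -0.2087, 0.7752).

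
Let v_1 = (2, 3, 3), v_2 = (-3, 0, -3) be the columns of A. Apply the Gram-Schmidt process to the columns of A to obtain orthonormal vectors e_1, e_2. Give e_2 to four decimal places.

e_2 = (-0.5869, 0.7337, -0.3424)

v_1 = (2, 3, 3); ‖v_1‖ = 4.6904, so e_1 = (0.4264, 0.6396, 0.6396).
e_1·v_2 = 0.4264·(-3) + 0.6396·0 + 0.6396·(-3) = -3.1980.
u_2 = v_2 + 3.1980·e_1 = (-1.6364, 2.0455, -0.9545).
‖u_2‖ = 2.7880, so e_2 = (-0.5869, 0.7337, -0.3424).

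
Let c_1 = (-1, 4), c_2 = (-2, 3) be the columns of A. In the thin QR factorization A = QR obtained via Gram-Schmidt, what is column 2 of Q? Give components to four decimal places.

c_1 = (-1, 4); ‖c_1‖ = 4.1231, so q_1 = (-0.2425, 0.9701).
q_1·c_2 = (-0.2425)·(-2) + 0.9701·3 = 3.3955.
u_2 = c_2 − 3.3955·q_1 = (-1.1765, -0.2941).
‖u_2‖ = 1.2127, so q_2 = (-0.9701, -0.2425).

q_2 = (-0.9701, -0.2425)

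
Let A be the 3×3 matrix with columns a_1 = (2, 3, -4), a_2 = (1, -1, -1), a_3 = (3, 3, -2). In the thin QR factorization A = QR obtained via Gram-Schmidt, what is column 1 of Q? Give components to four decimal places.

q_1 = (0.3714, 0.5571, -0.7428)

q_1 = a_1/‖a_1‖ = (2, 3, -4)/5.3852 = (0.3714, 0.5571, -0.7428).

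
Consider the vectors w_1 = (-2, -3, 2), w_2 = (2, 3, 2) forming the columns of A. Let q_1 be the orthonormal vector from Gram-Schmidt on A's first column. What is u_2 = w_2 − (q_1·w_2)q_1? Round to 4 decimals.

u_2 = (0.9412, 1.4118, 3.0588)

w_1 = (-2, -3, 2); ‖w_1‖ = 4.1231, so q_1 = (-0.4851, -0.7276, 0.4851).
q_1·w_2 = (-0.4851)·2 + (-0.7276)·3 + 0.4851·2 = -2.1828.
u_2 = w_2 + 2.1828·q_1 = (0.9412, 1.4118, 3.0588).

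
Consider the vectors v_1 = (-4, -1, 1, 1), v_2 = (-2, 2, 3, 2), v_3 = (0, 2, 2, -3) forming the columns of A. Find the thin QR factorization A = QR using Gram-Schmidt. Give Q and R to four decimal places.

q_1 = v_1/‖v_1‖ = (-4, -1, 1, 1)/4.3589 = (-0.9177, -0.2294, 0.2294, 0.2294).
r_{12} = q_1·v_2 = 2.5236.
u_2 = v_2 − 2.5236·q_1 = (0.3158, 2.5789, 2.4211, 1.4211).
‖u_2‖ = 3.8251, so q_2 = (0.0826, 0.6742, 0.6329, 0.3715).
r_{13} = q_1·v_3 = -0.6882; r_{23} = q_2·v_3 = 1.4998.
u_3 = v_3 + 0.6882·q_1 − 1.4998·q_2 = (-0.7554, 0.8309, 1.2086, -3.3993).
‖u_3‖ = 3.7785, so q_3 = (-0.1999, 0.2199, 0.3199, -0.8996).

Q = [[-0.9177, 0.0826, -0.1999], [-0.2294, 0.6742, 0.2199], [0.2294, 0.6329, 0.3199], [0.2294, 0.3715, -0.8996]], R = [[4.3589, 2.5236, -0.6882], [0.0000, 3.8251, 1.4998], [0.0000, 0.0000, 3.7785]]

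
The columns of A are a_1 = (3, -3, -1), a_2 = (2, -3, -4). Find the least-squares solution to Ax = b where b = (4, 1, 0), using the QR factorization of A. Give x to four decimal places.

x = (0.8737, -0.4000)

q_1 = a_1/‖a_1‖ = (3, -3, -1)/4.3589 = (0.6882, -0.6882, -0.2294).
r_{12} = q_1·a_2 = 4.3589.
u_2 = a_2 − 4.3589·q_1 = (-1.0000, 0.0000, -3.0000).
‖u_2‖ = 3.1623, so q_2 = (-0.3162, 0.0000, -0.9487).
Qᵀb = (2.0647, -1.2649).
Back-substitute: x_2 = -1.2649/3.1623 = -0.4000.
x_1 = (2.0647 − 4.3589·(-0.4000))/4.3589 = 0.8737.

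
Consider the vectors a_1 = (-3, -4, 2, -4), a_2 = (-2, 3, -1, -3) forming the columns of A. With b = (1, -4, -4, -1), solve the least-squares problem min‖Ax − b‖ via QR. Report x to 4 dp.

x = (0.2306, -0.3445)

a_1 = (-3, -4, 2, -4); ‖a_1‖ = 6.7082, so q_1 = (-0.4472, -0.5963, 0.2981, -0.5963).
q_1·a_2 = (-0.4472)·(-2) + (-0.5963)·3 + 0.2981·(-1) + (-0.5963)·(-3) = 0.5963.
u_2 = a_2 − 0.5963·q_1 = (-1.7333, 3.3556, -1.1778, -2.6444).
‖u_2‖ = 4.7586, so q_2 = (-0.3643, 0.7052, -0.2475, -0.5557).
Qᵀb = (1.3416, -1.6391).
Back-substitute: x_2 = -1.6391/4.7586 = -0.3445.
x_1 = (1.3416 − 0.5963·(-0.3445))/6.7082 = 0.2306.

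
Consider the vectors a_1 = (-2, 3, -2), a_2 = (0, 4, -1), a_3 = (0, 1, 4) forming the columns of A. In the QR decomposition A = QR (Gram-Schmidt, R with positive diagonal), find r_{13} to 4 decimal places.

a_1 = (-2, 3, -2); ‖a_1‖ = 4.1231, so e_1 = (-0.4851, 0.7276, -0.4851).
r_{13} = e_1·a_3 = -1.2127.

r_{13} = -1.2127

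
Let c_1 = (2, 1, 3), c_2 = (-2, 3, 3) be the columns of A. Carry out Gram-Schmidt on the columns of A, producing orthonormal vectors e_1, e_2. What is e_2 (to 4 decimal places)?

e_2 = (-0.7528, 0.5817, 0.3080)

e_1 = c_1/‖c_1‖ = (2, 1, 3)/3.7417 = (0.5345, 0.2673, 0.8018).
r_{12} = e_1·c_2 = 2.1381.
u_2 = c_2 − 2.1381·e_1 = (-3.1429, 2.4286, 1.2857).
‖u_2‖ = 4.1748, so e_2 = (-0.7528, 0.5817, 0.3080).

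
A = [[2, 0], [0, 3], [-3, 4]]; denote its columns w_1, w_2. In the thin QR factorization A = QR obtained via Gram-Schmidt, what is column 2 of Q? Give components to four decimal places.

w_1 = (2, 0, -3); ‖w_1‖ = 3.6056, so q_1 = (0.5547, 0.0000, -0.8321).
q_1·w_2 = 0.5547·0 + 0.0000·3 + (-0.8321)·4 = -3.3282.
u_2 = w_2 + 3.3282·q_1 = (1.8462, 3.0000, 1.2308).
‖u_2‖ = 3.7314, so q_2 = (0.4948, 0.8040, 0.3298).

q_2 = (0.4948, 0.8040, 0.3298)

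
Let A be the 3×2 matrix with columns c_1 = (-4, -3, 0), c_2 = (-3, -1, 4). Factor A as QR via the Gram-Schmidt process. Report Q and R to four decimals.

Q = [[-0.8000, -0.1455], [-0.6000, 0.1940], [0.0000, 0.9701]], R = [[5.0000, 3.0000], [0.0000, 4.1231]]

q_1 = c_1/‖c_1‖ = (-4, -3, 0)/5.0000 = (-0.8000, -0.6000, 0.0000).
r_{12} = q_1·c_2 = 3.0000.
u_2 = c_2 − 3.0000·q_1 = (-0.6000, 0.8000, 4.0000).
‖u_2‖ = 4.1231, so q_2 = (-0.1455, 0.1940, 0.9701).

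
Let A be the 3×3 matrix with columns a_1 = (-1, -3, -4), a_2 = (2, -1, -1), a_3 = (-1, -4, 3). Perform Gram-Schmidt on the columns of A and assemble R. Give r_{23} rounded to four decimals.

q_1 = a_1/‖a_1‖ = (-1, -3, -4)/5.0990 = (-0.1961, -0.5883, -0.7845).
r_{12} = q_1·a_2 = 0.9806.
u_2 = a_2 − 0.9806·q_1 = (2.1923, -0.4231, -0.2308).
‖u_2‖ = 2.2447, so q_2 = (0.9767, -0.1885, -0.1028).
r_{23} = q_2·a_3 = -0.5312.

r_{23} = -0.5312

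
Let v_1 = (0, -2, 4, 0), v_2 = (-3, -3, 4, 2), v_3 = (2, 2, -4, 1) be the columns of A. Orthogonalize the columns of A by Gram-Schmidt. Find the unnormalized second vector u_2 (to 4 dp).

u_2 = (-3.0000, -0.8000, -0.4000, 2.0000)

v_1 = (0, -2, 4, 0); ‖v_1‖ = 4.4721, so q_1 = (0.0000, -0.4472, 0.8944, 0.0000).
q_1·v_2 = 0.0000·(-3) + (-0.4472)·(-3) + 0.8944·4 + 0.0000·2 = 4.9193.
u_2 = v_2 − 4.9193·q_1 = (-3.0000, -0.8000, -0.4000, 2.0000).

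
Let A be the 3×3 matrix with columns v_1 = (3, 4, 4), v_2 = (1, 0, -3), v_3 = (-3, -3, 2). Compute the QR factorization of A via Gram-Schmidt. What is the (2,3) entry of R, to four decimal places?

r_{23} = -4.1845

v_1 = (3, 4, 4); ‖v_1‖ = 6.4031, so e_1 = (0.4685, 0.6247, 0.6247).
e_1·v_2 = 0.4685·1 + 0.6247·0 + 0.6247·(-3) = -1.4056.
u_2 = v_2 + 1.4056·e_1 = (1.6585, 0.8780, -2.1220).
‖u_2‖ = 2.8327, so e_2 = (0.5855, 0.3100, -0.7491).
r_{23} = e_2·v_3 = -4.1845.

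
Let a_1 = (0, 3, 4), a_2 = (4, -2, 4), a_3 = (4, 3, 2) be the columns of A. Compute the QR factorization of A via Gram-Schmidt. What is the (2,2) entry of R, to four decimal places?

r_{22} = 5.6569

a_1 = (0, 3, 4); ‖a_1‖ = 5.0000, so e_1 = (0.0000, 0.6000, 0.8000).
e_1·a_2 = 0.0000·4 + 0.6000·(-2) + 0.8000·4 = 2.0000.
u_2 = a_2 − 2.0000·e_1 = (4.0000, -3.2000, 2.4000).
r_{22} = ‖u_2‖ = 5.6569.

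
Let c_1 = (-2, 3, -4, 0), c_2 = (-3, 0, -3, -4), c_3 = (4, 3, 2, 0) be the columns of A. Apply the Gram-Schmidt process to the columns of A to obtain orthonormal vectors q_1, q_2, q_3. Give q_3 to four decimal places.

q_1 = c_1/‖c_1‖ = (-2, 3, -4, 0)/5.3852 = (-0.3714, 0.5571, -0.7428, 0.0000).
r_{12} = q_1·c_2 = 3.3425.
u_2 = c_2 − 3.3425·q_1 = (-1.7586, -1.8621, -0.5172, -4.0000).
‖u_2‖ = 4.7778, so q_2 = (-0.3681, -0.3897, -0.1083, -0.8372).
r_{13} = q_1·c_3 = -1.2999; r_{23} = q_2·c_3 = -2.8580.
u_3 = c_3 + 1.2999·q_1 + 2.8580·q_2 = (2.4653, 2.6103, 0.7251, -2.3927).
‖u_3‖ = 4.3752, so q_3 = (0.5635, 0.5966, 0.1657, -0.5469).

q_3 = (0.5635, 0.5966, 0.1657, -0.5469)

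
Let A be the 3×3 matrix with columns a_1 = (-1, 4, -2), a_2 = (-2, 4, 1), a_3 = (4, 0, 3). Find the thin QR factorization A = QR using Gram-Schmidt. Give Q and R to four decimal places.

Q = [[-0.2182, -0.4171, 0.8823], [0.8729, 0.3209, 0.3676], [-0.4364, 0.8503, 0.2941]], R = [[4.5826, 3.4915, -2.1822], [0.0000, 2.9681, 0.8824], [0.0000, 0.0000, 4.4113]]

a_1 = (-1, 4, -2); ‖a_1‖ = 4.5826, so q_1 = (-0.2182, 0.8729, -0.4364).
q_1·a_2 = (-0.2182)·(-2) + 0.8729·4 + (-0.4364)·1 = 3.4915.
u_2 = a_2 − 3.4915·q_1 = (-1.2381, 0.9524, 2.5238).
‖u_2‖ = 2.9681, so q_2 = (-0.4171, 0.3209, 0.8503).
q_1·a_3 = (-0.2182)·4 + 0.8729·0 + (-0.4364)·3 = -2.1822; q_2·a_3 = (-0.4171)·4 + 0.3209·0 + 0.8503·3 = 0.8824.
u_3 = a_3 + 2.1822·q_1 − 0.8824·q_2 = (3.8919, 1.6216, 1.2973).
‖u_3‖ = 4.4113, so q_3 = (0.8823, 0.3676, 0.2941).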